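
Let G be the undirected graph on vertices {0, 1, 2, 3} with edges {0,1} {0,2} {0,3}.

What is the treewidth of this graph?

1

A width-1 tree decomposition is:
Bags: B1 = {0, 1}  B2 = {0, 2}  B3 = {0, 3}
Tree: B1–B2, B2–B3
The largest bag has 2 vertices, giving width 1; this decomposition certifies tw(G) ≤ 1. Since G has at least one edge (e.g. 1–0), it is not an edgeless graph, so tw(G) ≥ 1. Combining the bounds, tw(G) = 1.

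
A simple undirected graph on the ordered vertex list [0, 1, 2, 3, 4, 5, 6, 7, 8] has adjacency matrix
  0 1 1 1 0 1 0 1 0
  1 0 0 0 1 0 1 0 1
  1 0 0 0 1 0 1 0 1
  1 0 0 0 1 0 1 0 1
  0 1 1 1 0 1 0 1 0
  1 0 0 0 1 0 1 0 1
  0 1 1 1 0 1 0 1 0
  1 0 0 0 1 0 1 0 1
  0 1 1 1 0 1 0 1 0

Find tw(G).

4

A width-4 tree decomposition is:
Bags: B1 = {0, 3, 4, 6, 8}  B2 = {0, 4, 6, 7, 8}  B3 = {0, 2, 4, 6, 8}  B4 = {0, 1, 4, 6, 8}  B5 = {0, 4, 5, 6, 8}
Tree: B1–B2, B2–B3, B3–B4, B4–B5
The largest bag has 5 vertices, giving width 4; this decomposition certifies tw(G) ≤ 4. For the lower bound: the 5 vertex sets {3,4}, {7,8}, {0,2}, {6}, {1} are disjoint, each induces a connected subgraph, and every pair is joined by at least one edge of G. Contracting each set to a single vertex therefore yields K_{5} as a minor, and since treewidth is minor-monotone, tw(G) ≥ tw(K_{5}) = 4. Therefore the treewidth is 4.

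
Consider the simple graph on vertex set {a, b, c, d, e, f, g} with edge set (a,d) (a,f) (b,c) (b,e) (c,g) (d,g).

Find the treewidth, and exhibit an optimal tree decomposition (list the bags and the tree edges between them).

Every bag has size at most 2, so the width is 2 − 1 = 1 and tw(G) ≤ 1. Since G has at least one edge (e.g. f–a), it is not an edgeless graph, so tw(G) ≥ 1. The upper and lower bounds meet at 1, so that is the treewidth.

Treewidth 1.
One such decomposition:
Bags: B1 = {a, f}  B2 = {a, d}  B3 = {d, g}  B4 = {c, g}  B5 = {b, c}  B6 = {b, e}
Tree: B1–B2, B2–B3, B3–B4, B4–B5, B5–B6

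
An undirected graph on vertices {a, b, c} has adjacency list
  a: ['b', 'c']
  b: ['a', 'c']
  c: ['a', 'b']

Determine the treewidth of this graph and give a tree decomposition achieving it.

Treewidth 2.
One optimal decomposition is:
Bags: B1 = {a, b, c}
Tree: (single bag)

A single bag containing all 3 vertices is trivially a valid decomposition of width 2. On the other hand G contains the 3-clique {a, b, c}. A clique must lie in a single bag of any decomposition, so no decomposition can have width below 2. The upper and lower bounds meet at 2, so that is the treewidth.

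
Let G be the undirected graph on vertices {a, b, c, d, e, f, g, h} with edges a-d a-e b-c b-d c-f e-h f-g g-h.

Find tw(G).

A width-2 tree decomposition is:
Bags: B1 = {e, g, h}  B2 = {a, e, g}  B3 = {a, d, g}  B4 = {b, d, g}  B5 = {b, c, g}  B6 = {c, f, g}
Tree: B1–B2, B2–B3, B3–B4, B4–B5, B5–B6
Each bag holds 3 vertices, so the decomposition has width 2, which upper-bounds the treewidth. For the lower bound, G contains the cycle g–h–e–a–d–b–c–f–g, so G is not a forest; only forests have treewidth ≤ 1, hence tw(G) ≥ 2. Hence tw(G) = 2 exactly.

2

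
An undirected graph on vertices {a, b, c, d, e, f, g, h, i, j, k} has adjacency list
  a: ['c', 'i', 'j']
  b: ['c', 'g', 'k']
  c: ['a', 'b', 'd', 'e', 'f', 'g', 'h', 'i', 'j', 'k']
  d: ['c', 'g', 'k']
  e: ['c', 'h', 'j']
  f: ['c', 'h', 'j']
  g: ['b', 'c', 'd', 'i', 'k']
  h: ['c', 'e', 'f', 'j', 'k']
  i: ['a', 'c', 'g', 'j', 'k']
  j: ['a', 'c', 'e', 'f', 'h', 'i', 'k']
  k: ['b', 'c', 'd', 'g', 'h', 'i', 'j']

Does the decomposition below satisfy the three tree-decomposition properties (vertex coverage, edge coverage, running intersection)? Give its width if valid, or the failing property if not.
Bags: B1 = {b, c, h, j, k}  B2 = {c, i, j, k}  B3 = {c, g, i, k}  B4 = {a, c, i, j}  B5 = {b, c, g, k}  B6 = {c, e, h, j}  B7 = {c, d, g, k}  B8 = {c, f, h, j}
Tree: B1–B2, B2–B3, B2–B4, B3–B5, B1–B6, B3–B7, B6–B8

No — bags containing vertex b are not connected in the tree.

A tree decomposition must satisfy three properties: every vertex lies in some bag; for every edge, both endpoints lie together in some bag; and for every vertex, the bags containing it form a connected subtree. Here bags containing vertex b are not connected in the tree, so the decomposition is invalid.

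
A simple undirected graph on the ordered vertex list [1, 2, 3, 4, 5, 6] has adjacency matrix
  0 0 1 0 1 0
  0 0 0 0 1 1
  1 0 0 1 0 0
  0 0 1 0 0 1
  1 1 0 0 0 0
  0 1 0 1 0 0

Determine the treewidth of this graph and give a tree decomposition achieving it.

Treewidth 2.
One such decomposition:
Bags: B1 = {1, 3, 4}  B2 = {1, 4, 5}  B3 = {2, 4, 5}  B4 = {2, 4, 6}
Tree: B1–B2, B2–B3, B3–B4

Every bag has size at most 3, so the width is 3 − 1 = 2 and tw(G) ≤ 2. For the lower bound, G contains the cycle 4–3–1–5–2–6–4, so G is not a forest; only forests have treewidth ≤ 1, hence tw(G) ≥ 2. Combining the bounds, tw(G) = 2.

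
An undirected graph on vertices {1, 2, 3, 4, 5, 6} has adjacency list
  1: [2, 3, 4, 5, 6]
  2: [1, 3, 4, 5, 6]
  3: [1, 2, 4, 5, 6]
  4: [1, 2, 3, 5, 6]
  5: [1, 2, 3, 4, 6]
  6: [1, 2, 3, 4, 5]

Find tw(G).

A width-5 tree decomposition is:
Bags: B1 = {1, 2, 3, 4, 5, 6}
Tree: (single bag)
With just one bag of size 6, the width is 6 − 1 = 5, so tw(G) ≤ 5. For the lower bound, the 6 vertices {1, 2, 3, 4, 5, 6} are pairwise adjacent, and any tree decomposition puts a clique entirely inside one bag — forcing width ≥ 5. Therefore the treewidth is 5.

5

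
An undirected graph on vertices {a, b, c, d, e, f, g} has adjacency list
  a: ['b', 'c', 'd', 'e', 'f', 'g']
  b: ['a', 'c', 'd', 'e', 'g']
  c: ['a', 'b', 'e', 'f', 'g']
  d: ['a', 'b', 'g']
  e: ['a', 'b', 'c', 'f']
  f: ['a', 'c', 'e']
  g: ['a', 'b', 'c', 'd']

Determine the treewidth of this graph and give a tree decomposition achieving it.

Every bag has size at most 4, so the width is 4 − 1 = 3 and tw(G) ≤ 3. For the lower bound, the 4 vertices {a, c, e, f} are pairwise adjacent, and any tree decomposition puts a clique entirely inside one bag — forcing width ≥ 3. Combining the bounds, tw(G) = 3.

Treewidth 3.
One such decomposition:
Bags: B1 = {a, b, c, e}  B2 = {a, b, c, g}  B3 = {a, b, d, g}  B4 = {a, c, e, f}
Tree: B1–B2, B2–B3, B1–B4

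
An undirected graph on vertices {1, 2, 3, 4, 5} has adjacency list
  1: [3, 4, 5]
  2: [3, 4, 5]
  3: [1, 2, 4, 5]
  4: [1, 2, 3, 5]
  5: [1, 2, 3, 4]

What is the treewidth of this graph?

A width-3 tree decomposition is:
Bags: B1 = {1, 3, 4, 5}  B2 = {2, 3, 4, 5}
Tree: B1–B2
Each bag holds 4 vertices, so the decomposition has width 3, which upper-bounds the treewidth. Conversely, {1, 3, 4, 5} is a clique of size 4, and the vertices of any clique must share a bag in every tree decomposition; so some bag has ≥ 4 vertices and tw(G) ≥ 3. The upper and lower bounds meet at 3, so that is the treewidth.

3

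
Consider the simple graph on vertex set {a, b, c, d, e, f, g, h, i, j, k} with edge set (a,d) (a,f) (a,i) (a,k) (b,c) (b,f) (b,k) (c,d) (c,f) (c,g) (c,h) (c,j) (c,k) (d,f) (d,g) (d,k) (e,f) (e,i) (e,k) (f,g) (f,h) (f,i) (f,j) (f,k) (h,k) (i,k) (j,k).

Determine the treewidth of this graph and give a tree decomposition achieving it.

Treewidth 3.
Bags: B1 = {a, f, i, k}  B2 = {a, d, f, k}  B3 = {c, d, f, k}  B4 = {c, f, h, k}  B5 = {b, c, f, k}  B6 = {c, f, j, k}  B7 = {e, f, i, k}  B8 = {c, d, f, g}
Tree: B1–B2, B2–B3, B3–B4, B3–B5, B4–B6, B1–B7, B3–B8

Every bag has size at most 4, so the width is 4 − 1 = 3 and tw(G) ≤ 3. On the other hand G contains the 4-clique {c, d, f, g}. A clique must lie in a single bag of any decomposition, so no decomposition can have width below 3. Therefore the treewidth is 3.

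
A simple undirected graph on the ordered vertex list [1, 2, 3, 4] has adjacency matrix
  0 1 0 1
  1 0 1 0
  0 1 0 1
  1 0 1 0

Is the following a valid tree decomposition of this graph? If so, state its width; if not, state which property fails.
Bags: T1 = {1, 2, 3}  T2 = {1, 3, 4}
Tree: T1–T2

Vertex coverage: the bags together contain {1, 2, 3, 4}, the full vertex set. Edge coverage: each edge of G has both endpoints in at least one bag. Running intersection: for every vertex, the bags containing it form a connected subtree. All three properties hold, so this is a valid tree decomposition of width max|bag| − 1 = 2, and hence tw(G) ≤ 2.

Yes; width 2.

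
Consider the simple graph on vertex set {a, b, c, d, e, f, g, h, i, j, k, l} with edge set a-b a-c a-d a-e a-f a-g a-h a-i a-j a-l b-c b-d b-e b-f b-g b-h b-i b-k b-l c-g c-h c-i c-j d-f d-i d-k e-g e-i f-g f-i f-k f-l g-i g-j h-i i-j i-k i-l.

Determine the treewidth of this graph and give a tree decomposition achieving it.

Every bag has size at most 5, so the width is 5 − 1 = 4 and tw(G) ≤ 4. Conversely, {a, c, g, i, j} is a clique of size 5, and the vertices of any clique must share a bag in every tree decomposition; so some bag has ≥ 5 vertices and tw(G) ≥ 4. Combining the bounds, tw(G) = 4.

Treewidth 4.
One optimal decomposition is:
Bags: B1 = {a, b, f, g, i}  B2 = {a, b, c, g, i}  B3 = {a, b, f, i, l}  B4 = {a, b, e, g, i}  B5 = {a, b, c, h, i}  B6 = {a, b, d, f, i}  B7 = {b, d, f, i, k}  B8 = {a, c, g, i, j}
Tree: B1–B2, B1–B3, B1–B4, B2–B5, B1–B6, B6–B7, B2–B8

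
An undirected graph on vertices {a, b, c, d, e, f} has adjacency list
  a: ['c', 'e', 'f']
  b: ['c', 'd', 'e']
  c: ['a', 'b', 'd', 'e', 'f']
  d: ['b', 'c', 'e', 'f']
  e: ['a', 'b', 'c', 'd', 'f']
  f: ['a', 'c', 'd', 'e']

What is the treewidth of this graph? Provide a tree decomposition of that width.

Treewidth 3.
One such decomposition:
Bags: B1 = {c, d, e, f}  B2 = {b, c, d, e}  B3 = {a, c, e, f}
Tree: B1–B2, B1–B3

The largest bag has 4 vertices, giving width 3; this decomposition certifies tw(G) ≤ 3. For the lower bound, the 4 vertices {c, d, e, f} are pairwise adjacent, and any tree decomposition puts a clique entirely inside one bag — forcing width ≥ 3. The upper and lower bounds meet at 3, so that is the treewidth.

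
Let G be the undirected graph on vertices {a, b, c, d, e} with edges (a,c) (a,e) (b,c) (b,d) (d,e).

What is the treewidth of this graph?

A width-2 tree decomposition is:
Bags: B1 = {a, d, e}  B2 = {a, b, d}  B3 = {a, b, c}
Tree: B1–B2, B2–B3
The largest bag has 3 vertices, giving width 2; this decomposition certifies tw(G) ≤ 2. The edges a–e–d–b–c–a form a cycle, so G is not a tree and its treewidth is at least 2. Hence tw(G) = 2 exactly.

2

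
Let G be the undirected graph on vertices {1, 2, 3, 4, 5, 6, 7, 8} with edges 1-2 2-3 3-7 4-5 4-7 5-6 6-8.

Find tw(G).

A width-1 tree decomposition is:
Bags: B1 = {6, 8}  B2 = {5, 6}  B3 = {4, 5}  B4 = {4, 7}  B5 = {3, 7}  B6 = {2, 3}  B7 = {1, 2}
Tree: B1–B2, B2–B3, B3–B4, B4–B5, B5–B6, B6–B7
Each bag holds 2 vertices, so the decomposition has width 1, which upper-bounds the treewidth. Since G has at least one edge (e.g. 8–6), it is not an edgeless graph, so tw(G) ≥ 1. Hence tw(G) = 1 exactly.

1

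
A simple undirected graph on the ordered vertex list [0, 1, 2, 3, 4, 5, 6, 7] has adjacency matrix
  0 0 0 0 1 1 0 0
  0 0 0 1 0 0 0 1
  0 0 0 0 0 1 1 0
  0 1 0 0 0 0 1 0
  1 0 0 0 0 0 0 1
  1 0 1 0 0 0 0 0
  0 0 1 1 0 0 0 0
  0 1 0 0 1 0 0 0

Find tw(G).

2

A width-2 tree decomposition is:
Bags: B1 = {1, 3, 7}  B2 = {3, 6, 7}  B3 = {2, 6, 7}  B4 = {2, 5, 7}  B5 = {0, 5, 7}  B6 = {0, 4, 7}
Tree: B1–B2, B2–B3, B3–B4, B4–B5, B5–B6
Every bag has size at most 3, so the width is 3 − 1 = 2 and tw(G) ≤ 2. The edges 7–1–3–6–2–5–0–4–7 form a cycle, so G is not a tree and its treewidth is at least 2. Hence tw(G) = 2 exactly.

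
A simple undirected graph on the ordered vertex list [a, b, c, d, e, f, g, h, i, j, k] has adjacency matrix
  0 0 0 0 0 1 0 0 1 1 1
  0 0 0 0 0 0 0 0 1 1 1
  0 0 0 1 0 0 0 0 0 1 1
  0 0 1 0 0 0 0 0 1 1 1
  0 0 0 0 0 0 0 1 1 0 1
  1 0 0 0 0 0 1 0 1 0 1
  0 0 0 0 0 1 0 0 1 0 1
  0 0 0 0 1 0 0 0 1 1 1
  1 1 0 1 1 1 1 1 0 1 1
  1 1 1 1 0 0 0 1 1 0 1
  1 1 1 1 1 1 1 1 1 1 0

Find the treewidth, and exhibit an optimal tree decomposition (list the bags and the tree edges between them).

Each bag holds 4 vertices, so the decomposition has width 3, which upper-bounds the treewidth. On the other hand G contains the 4-clique {c, d, j, k}. A clique must lie in a single bag of any decomposition, so no decomposition can have width below 3. Hence tw(G) = 3 exactly.

Treewidth 3.
One optimal decomposition is:
Bags: B1 = {h, i, j, k}  B2 = {a, i, j, k}  B3 = {a, f, i, k}  B4 = {d, i, j, k}  B5 = {b, i, j, k}  B6 = {f, g, i, k}  B7 = {c, d, j, k}  B8 = {e, h, i, k}
Tree: B1–B2, B2–B3, B1–B4, B4–B5, B3–B6, B4–B7, B1–B8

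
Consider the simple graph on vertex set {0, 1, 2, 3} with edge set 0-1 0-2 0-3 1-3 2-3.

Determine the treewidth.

2

A width-2 tree decomposition is:
Bags: B1 = {0, 2, 3}  B2 = {0, 1, 3}
Tree: B1–B2
Every bag has size at most 3, so the width is 3 − 1 = 2 and tw(G) ≤ 2. On the other hand G contains the 3-clique {0, 1, 3}. A clique must lie in a single bag of any decomposition, so no decomposition can have width below 2. The upper and lower bounds meet at 2, so that is the treewidth.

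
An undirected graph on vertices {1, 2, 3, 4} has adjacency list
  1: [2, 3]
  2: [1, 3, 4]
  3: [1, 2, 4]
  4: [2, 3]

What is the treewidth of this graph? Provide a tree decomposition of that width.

Treewidth 2.
One optimal decomposition is:
Bags: B1 = {2, 3, 4}  B2 = {1, 2, 3}
Tree: B1–B2

Every bag has size at most 3, so the width is 3 − 1 = 2 and tw(G) ≤ 2. For the lower bound, the 3 vertices {1, 2, 3} are pairwise adjacent, and any tree decomposition puts a clique entirely inside one bag — forcing width ≥ 2. Combining the bounds, tw(G) = 2.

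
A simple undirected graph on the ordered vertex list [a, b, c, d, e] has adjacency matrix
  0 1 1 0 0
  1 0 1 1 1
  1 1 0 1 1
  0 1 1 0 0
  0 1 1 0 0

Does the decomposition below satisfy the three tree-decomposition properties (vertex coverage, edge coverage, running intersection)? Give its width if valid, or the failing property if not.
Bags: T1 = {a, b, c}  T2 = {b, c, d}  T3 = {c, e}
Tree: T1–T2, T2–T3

A tree decomposition must satisfy three properties: every vertex lies in some bag; for every edge, both endpoints lie together in some bag; and for every vertex, the bags containing it form a connected subtree. Here edge (b,e) lies in no bag, so the decomposition is invalid.

No — edge (b,e) lies in no bag.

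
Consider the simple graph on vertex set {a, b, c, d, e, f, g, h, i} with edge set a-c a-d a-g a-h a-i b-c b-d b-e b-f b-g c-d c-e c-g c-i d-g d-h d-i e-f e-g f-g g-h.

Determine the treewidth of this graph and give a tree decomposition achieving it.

Treewidth 3.
Bags: B1 = {b, c, d, g}  B2 = {a, c, d, g}  B3 = {b, c, e, g}  B4 = {b, e, f, g}  B5 = {a, d, g, h}  B6 = {a, c, d, i}
Tree: B1–B2, B1–B3, B3–B4, B2–B5, B2–B6

The largest bag has 4 vertices, giving width 3; this decomposition certifies tw(G) ≤ 3. For the lower bound, the 4 vertices {a, d, g, h} are pairwise adjacent, and any tree decomposition puts a clique entirely inside one bag — forcing width ≥ 3. Hence tw(G) = 3 exactly.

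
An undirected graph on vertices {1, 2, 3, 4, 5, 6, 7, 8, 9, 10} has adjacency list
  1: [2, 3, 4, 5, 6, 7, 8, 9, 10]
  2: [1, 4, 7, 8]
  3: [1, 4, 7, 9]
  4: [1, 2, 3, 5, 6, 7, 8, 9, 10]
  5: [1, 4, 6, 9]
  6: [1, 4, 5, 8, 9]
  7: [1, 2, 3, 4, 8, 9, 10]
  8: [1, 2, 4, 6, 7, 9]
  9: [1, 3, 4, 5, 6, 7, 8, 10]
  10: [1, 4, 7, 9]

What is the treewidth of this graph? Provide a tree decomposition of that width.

The largest bag has 5 vertices, giving width 4; this decomposition certifies tw(G) ≤ 4. On the other hand G contains the 5-clique {1, 4, 5, 6, 9}. A clique must lie in a single bag of any decomposition, so no decomposition can have width below 4. Therefore the treewidth is 4.

Treewidth 4.
One such decomposition:
Bags: B1 = {1, 3, 4, 7, 9}  B2 = {1, 4, 7, 8, 9}  B3 = {1, 2, 4, 7, 8}  B4 = {1, 4, 7, 9, 10}  B5 = {1, 4, 6, 8, 9}  B6 = {1, 4, 5, 6, 9}
Tree: B1–B2, B2–B3, B1–B4, B2–B5, B5–B6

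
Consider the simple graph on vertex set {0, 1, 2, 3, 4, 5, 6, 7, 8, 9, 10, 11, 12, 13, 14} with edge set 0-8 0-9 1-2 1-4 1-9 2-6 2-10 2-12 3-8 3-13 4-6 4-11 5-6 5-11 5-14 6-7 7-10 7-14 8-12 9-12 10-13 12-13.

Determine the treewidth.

A width-3 tree decomposition is:
Bags: B1 = {0, 3, 8, 9}  B2 = {3, 8, 9, 12}  B3 = {3, 9, 12, 13}  B4 = {1, 9, 12, 13}  B5 = {1, 2, 12, 13}  B6 = {1, 2, 10, 13}  B7 = {1, 2, 4, 10}  B8 = {2, 4, 6, 10}  B9 = {4, 6, 7, 10}  B10 = {4, 6, 7, 11}  B11 = {5, 6, 7, 11}  B12 = {5, 7, 11, 14}
Tree: B1–B2, B2–B3, B3–B4, B4–B5, B5–B6, B6–B7, B7–B8, B8–B9, B9–B10, B10–B11, B11–B12
Each bag holds 4 vertices, so the decomposition has width 3, which upper-bounds the treewidth. For the lower bound: the 4 vertex sets {0,3,8}, {9}, {12}, {1,2,10,13} are disjoint, each induces a connected subgraph, and every pair is joined by at least one edge of G. Contracting each set to a single vertex therefore yields K_{4} as a minor, and since treewidth is minor-monotone, tw(G) ≥ tw(K_{4}) = 3. The upper and lower bounds meet at 3, so that is the treewidth.

3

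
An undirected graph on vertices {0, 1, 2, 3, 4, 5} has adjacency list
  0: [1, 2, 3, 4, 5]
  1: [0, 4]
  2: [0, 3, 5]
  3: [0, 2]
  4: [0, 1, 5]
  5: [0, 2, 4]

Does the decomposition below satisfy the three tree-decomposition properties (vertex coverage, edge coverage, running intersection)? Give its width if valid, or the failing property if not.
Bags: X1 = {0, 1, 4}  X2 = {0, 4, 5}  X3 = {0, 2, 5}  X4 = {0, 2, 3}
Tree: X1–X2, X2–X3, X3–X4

Yes; width 2.

Vertex coverage: the bags together contain {0, 1, 2, 3, 4, 5}, the full vertex set. Edge coverage: each edge of G has both endpoints in at least one bag. Running intersection: for every vertex, the bags containing it form a connected subtree. All three properties hold, so this is a valid tree decomposition of width max|bag| − 1 = 2, and hence tw(G) ≤ 2.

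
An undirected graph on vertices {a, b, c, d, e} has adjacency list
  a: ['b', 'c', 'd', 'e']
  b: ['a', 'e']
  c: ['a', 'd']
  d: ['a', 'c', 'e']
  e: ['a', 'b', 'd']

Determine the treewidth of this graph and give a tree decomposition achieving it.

Treewidth 2.
One such decomposition:
Bags: B1 = {a, c, d}  B2 = {a, d, e}  B3 = {a, b, e}
Tree: B1–B2, B2–B3

The largest bag has 3 vertices, giving width 2; this decomposition certifies tw(G) ≤ 2. Conversely, {a, d, e} is a clique of size 3, and the vertices of any clique must share a bag in every tree decomposition; so some bag has ≥ 3 vertices and tw(G) ≥ 2. Therefore the treewidth is 2.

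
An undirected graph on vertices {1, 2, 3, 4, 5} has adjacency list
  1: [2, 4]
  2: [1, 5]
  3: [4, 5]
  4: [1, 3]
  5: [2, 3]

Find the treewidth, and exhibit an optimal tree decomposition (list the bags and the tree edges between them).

Treewidth 2.
One such decomposition:
Bags: B1 = {3, 4, 5}  B2 = {2, 4, 5}  B3 = {1, 2, 4}
Tree: B1–B2, B2–B3

Each bag holds 3 vertices, so the decomposition has width 2, which upper-bounds the treewidth. For the lower bound, G contains the cycle 4–3–5–2–1–4, so G is not a forest; only forests have treewidth ≤ 1, hence tw(G) ≥ 2. The upper and lower bounds meet at 2, so that is the treewidth.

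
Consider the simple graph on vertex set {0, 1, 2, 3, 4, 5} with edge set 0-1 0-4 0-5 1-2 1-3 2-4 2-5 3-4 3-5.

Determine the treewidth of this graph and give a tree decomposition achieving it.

Every bag has size at most 4, so the width is 4 − 1 = 3 and tw(G) ≤ 3. For the lower bound: the 4 vertex sets {0,5}, {1,2}, {4}, {3} are disjoint, each induces a connected subgraph, and every pair is joined by at least one edge of G. Contracting each set to a single vertex therefore yields K_{4} as a minor, and since treewidth is minor-monotone, tw(G) ≥ tw(K_{4}) = 3. The upper and lower bounds meet at 3, so that is the treewidth.

Treewidth 3.
One optimal decomposition is:
Bags: B1 = {0, 1, 4, 5}  B2 = {1, 2, 4, 5}  B3 = {1, 3, 4, 5}
Tree: B1–B2, B2–B3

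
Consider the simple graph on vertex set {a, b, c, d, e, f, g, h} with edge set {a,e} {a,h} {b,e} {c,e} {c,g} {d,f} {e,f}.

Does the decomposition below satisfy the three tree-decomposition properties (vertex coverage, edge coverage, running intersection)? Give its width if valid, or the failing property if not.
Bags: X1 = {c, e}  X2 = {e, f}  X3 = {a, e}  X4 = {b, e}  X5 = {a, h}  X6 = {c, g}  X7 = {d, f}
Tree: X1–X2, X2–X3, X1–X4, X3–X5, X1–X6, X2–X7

Yes; width 1.

Every vertex of G appears in some bag (union = {a, b, c, d, e, f, g, h}); every edge is covered by a bag; and for each vertex v the set of bags containing v is connected in the bag tree. The decomposition is therefore valid. The largest bag has 2 vertices, so the width is 1.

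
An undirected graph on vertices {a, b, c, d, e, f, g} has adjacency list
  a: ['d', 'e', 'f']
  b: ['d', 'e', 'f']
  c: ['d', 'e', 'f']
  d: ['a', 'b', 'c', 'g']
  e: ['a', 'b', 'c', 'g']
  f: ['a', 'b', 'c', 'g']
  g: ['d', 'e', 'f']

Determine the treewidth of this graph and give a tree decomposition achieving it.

Treewidth 3.
Bags: B1 = {a, d, e, f}  B2 = {d, e, f, g}  B3 = {b, d, e, f}  B4 = {c, d, e, f}
Tree: B1–B2, B2–B3, B3–B4

Each bag holds 4 vertices, so the decomposition has width 3, which upper-bounds the treewidth. For the lower bound: the 4 vertex sets {a,d}, {f,g}, {e}, {b} are disjoint, each induces a connected subgraph, and every pair is joined by at least one edge of G. Contracting each set to a single vertex therefore yields K_{4} as a minor, and since treewidth is minor-monotone, tw(G) ≥ tw(K_{4}) = 3. Combining the bounds, tw(G) = 3.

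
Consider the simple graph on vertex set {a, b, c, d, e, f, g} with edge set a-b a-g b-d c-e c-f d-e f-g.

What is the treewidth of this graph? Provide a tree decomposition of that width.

Treewidth 2.
One such decomposition:
Bags: B1 = {a, f, g}  B2 = {a, c, f}  B3 = {a, c, e}  B4 = {a, d, e}  B5 = {a, b, d}
Tree: B1–B2, B2–B3, B3–B4, B4–B5

Each bag holds 3 vertices, so the decomposition has width 2, which upper-bounds the treewidth. For the lower bound, G contains the cycle a–g–f–c–e–d–b–a, so G is not a forest; only forests have treewidth ≤ 1, hence tw(G) ≥ 2. Hence tw(G) = 2 exactly.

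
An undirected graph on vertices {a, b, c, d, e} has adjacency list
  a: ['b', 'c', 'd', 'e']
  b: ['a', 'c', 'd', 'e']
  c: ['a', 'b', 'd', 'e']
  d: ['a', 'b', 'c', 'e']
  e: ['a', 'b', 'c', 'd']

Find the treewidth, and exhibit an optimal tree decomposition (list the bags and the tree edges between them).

A single bag containing all 5 vertices is trivially a valid decomposition of width 4. For the lower bound, the 5 vertices {a, b, c, d, e} are pairwise adjacent, and any tree decomposition puts a clique entirely inside one bag — forcing width ≥ 4. Hence tw(G) = 4 exactly.

Treewidth 4.
Bags: B1 = {a, b, c, d, e}
Tree: (single bag)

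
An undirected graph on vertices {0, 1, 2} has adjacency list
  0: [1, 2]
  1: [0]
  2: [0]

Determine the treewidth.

1

A width-1 tree decomposition is:
Bags: B1 = {0, 1}  B2 = {0, 2}
Tree: B1–B2
The largest bag has 2 vertices, giving width 1; this decomposition certifies tw(G) ≤ 1. Since G has at least one edge (e.g. 1–0), it is not an edgeless graph, so tw(G) ≥ 1. Combining the bounds, tw(G) = 1.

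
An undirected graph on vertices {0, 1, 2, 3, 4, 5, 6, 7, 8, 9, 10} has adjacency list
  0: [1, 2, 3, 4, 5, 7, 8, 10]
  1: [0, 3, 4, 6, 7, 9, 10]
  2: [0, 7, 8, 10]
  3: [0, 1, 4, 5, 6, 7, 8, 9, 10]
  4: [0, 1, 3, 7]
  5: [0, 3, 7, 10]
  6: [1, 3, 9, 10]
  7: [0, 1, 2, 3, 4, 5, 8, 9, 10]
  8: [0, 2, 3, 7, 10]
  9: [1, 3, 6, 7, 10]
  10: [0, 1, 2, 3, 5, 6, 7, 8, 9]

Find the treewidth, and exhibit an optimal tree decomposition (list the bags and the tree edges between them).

The largest bag has 5 vertices, giving width 4; this decomposition certifies tw(G) ≤ 4. For the lower bound, the 5 vertices {0, 2, 7, 8, 10} are pairwise adjacent, and any tree decomposition puts a clique entirely inside one bag — forcing width ≥ 4. The upper and lower bounds meet at 4, so that is the treewidth.

Treewidth 4.
Bags: B1 = {1, 3, 7, 9, 10}  B2 = {0, 1, 3, 7, 10}  B3 = {0, 1, 3, 4, 7}  B4 = {0, 3, 5, 7, 10}  B5 = {1, 3, 6, 9, 10}  B6 = {0, 3, 7, 8, 10}  B7 = {0, 2, 7, 8, 10}
Tree: B1–B2, B2–B3, B2–B4, B1–B5, B4–B6, B6–B7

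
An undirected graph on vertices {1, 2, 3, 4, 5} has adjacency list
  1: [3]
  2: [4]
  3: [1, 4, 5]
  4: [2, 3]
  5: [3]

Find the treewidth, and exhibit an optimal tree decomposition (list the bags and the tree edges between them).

Treewidth 1.
Bags: B1 = {3, 4}  B2 = {3, 5}  B3 = {1, 3}  B4 = {2, 4}
Tree: B1–B2, B1–B3, B1–B4

The largest bag has 2 vertices, giving width 1; this decomposition certifies tw(G) ≤ 1. Any graph with an edge has treewidth ≥ 1, and G has the edge 4–3. Hence tw(G) = 1 exactly.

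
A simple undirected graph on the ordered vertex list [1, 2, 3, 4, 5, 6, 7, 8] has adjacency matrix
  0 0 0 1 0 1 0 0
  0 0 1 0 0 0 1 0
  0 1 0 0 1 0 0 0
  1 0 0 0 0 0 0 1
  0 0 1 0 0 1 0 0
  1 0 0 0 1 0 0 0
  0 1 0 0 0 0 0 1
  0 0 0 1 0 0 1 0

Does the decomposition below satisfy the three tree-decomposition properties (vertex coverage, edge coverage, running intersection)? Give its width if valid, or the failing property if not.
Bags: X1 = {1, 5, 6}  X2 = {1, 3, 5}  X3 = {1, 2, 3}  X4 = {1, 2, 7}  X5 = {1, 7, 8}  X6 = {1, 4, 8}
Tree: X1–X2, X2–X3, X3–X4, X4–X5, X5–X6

Yes; width 2.

Every vertex of G appears in some bag (union = {1, 2, 3, 4, 5, 6, 7, 8}); every edge is covered by a bag; and for each vertex v the set of bags containing v is connected in the bag tree. The decomposition is therefore valid. The largest bag has 3 vertices, so the width is 2.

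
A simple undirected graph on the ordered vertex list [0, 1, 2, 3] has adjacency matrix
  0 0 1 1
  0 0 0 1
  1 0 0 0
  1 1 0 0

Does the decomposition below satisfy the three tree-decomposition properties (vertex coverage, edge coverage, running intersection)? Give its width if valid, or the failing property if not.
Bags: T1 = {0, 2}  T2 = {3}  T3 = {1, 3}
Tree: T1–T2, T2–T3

No — edge (0,3) lies in no bag.

A tree decomposition must satisfy three properties: every vertex lies in some bag; for every edge, both endpoints lie together in some bag; and for every vertex, the bags containing it form a connected subtree. Here edge (0,3) lies in no bag, so the decomposition is invalid.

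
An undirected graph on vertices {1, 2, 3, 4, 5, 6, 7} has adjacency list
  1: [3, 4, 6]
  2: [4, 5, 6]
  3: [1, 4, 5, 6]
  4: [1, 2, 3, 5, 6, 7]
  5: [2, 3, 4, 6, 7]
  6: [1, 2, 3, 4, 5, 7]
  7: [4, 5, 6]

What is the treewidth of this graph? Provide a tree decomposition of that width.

Treewidth 3.
One such decomposition:
Bags: B1 = {4, 5, 6, 7}  B2 = {2, 4, 5, 6}  B3 = {3, 4, 5, 6}  B4 = {1, 3, 4, 6}
Tree: B1–B2, B1–B3, B3–B4

The largest bag has 4 vertices, giving width 3; this decomposition certifies tw(G) ≤ 3. Conversely, {1, 3, 4, 6} is a clique of size 4, and the vertices of any clique must share a bag in every tree decomposition; so some bag has ≥ 4 vertices and tw(G) ≥ 3. Combining the bounds, tw(G) = 3.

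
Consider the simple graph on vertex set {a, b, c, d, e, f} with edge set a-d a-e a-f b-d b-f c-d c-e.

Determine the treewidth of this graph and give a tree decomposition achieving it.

Treewidth 2.
Bags: B1 = {a, b, f}  B2 = {a, b, d}  B3 = {a, d, e}  B4 = {c, d, e}
Tree: B1–B2, B2–B3, B3–B4

Each bag holds 3 vertices, so the decomposition has width 2, which upper-bounds the treewidth. For the lower bound, G contains the cycle f–b–d–a–f, so G is not a forest; only forests have treewidth ≤ 1, hence tw(G) ≥ 2. Therefore the treewidth is 2.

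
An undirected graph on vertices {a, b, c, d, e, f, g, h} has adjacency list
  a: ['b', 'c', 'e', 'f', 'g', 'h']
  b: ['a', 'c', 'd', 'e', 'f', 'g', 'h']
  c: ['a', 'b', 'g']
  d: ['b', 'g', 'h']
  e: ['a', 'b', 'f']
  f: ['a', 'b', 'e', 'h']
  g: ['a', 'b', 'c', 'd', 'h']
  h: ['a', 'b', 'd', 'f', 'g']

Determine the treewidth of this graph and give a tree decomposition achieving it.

Each bag holds 4 vertices, so the decomposition has width 3, which upper-bounds the treewidth. For the lower bound, the 4 vertices {b, d, g, h} are pairwise adjacent, and any tree decomposition puts a clique entirely inside one bag — forcing width ≥ 3. Hence tw(G) = 3 exactly.

Treewidth 3.
One optimal decomposition is:
Bags: B1 = {a, b, g, h}  B2 = {b, d, g, h}  B3 = {a, b, f, h}  B4 = {a, b, e, f}  B5 = {a, b, c, g}
Tree: B1–B2, B1–B3, B3–B4, B1–B5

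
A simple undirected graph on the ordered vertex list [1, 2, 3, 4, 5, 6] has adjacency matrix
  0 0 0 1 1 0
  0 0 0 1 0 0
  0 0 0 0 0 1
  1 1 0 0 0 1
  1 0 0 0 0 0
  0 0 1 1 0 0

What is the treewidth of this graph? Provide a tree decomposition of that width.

The largest bag has 2 vertices, giving width 1; this decomposition certifies tw(G) ≤ 1. Any graph with an edge has treewidth ≥ 1, and G has the edge 6–4. Therefore the treewidth is 1.

Treewidth 1.
Bags: B1 = {4, 6}  B2 = {3, 6}  B3 = {1, 4}  B4 = {1, 5}  B5 = {2, 4}
Tree: B1–B2, B1–B3, B3–B4, B1–B5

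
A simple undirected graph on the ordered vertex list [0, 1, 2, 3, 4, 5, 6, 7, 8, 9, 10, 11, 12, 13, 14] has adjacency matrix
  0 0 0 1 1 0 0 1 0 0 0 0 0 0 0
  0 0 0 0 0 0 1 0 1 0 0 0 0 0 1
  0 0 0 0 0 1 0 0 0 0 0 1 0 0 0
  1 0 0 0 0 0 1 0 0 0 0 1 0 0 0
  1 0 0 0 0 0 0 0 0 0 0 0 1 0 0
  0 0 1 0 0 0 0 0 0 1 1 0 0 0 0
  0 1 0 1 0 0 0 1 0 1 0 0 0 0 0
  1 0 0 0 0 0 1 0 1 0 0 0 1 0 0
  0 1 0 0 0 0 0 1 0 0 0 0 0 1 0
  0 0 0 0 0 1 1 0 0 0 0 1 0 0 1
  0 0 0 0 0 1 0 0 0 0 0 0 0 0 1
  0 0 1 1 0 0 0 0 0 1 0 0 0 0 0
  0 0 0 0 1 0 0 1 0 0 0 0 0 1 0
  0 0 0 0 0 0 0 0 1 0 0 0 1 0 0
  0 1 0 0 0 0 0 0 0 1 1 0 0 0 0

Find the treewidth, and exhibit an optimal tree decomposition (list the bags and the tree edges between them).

Treewidth 3.
One optimal decomposition is:
Bags: B1 = {0, 4, 12, 13}  B2 = {0, 7, 12, 13}  B3 = {0, 7, 8, 13}  B4 = {0, 3, 7, 8}  B5 = {3, 6, 7, 8}  B6 = {1, 3, 6, 8}  B7 = {1, 3, 6, 11}  B8 = {1, 6, 9, 11}  B9 = {1, 9, 11, 14}  B10 = {2, 9, 11, 14}  B11 = {2, 5, 9, 14}  B12 = {2, 5, 10, 14}
Tree: B1–B2, B2–B3, B3–B4, B4–B5, B5–B6, B6–B7, B7–B8, B8–B9, B9–B10, B10–B11, B11–B12

The largest bag has 4 vertices, giving width 3; this decomposition certifies tw(G) ≤ 3. For the lower bound: the 4 vertex sets {4,12,13}, {0}, {7}, {1,3,6,8} are disjoint, each induces a connected subgraph, and every pair is joined by at least one edge of G. Contracting each set to a single vertex therefore yields K_{4} as a minor, and since treewidth is minor-monotone, tw(G) ≥ tw(K_{4}) = 3. Combining the bounds, tw(G) = 3.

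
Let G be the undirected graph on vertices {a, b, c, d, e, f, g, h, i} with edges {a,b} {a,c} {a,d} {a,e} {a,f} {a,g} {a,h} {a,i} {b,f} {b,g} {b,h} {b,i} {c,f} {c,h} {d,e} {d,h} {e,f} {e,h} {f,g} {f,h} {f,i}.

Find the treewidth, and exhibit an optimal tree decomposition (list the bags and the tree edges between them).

Each bag holds 4 vertices, so the decomposition has width 3, which upper-bounds the treewidth. On the other hand G contains the 4-clique {a, d, e, h}. A clique must lie in a single bag of any decomposition, so no decomposition can have width below 3. The upper and lower bounds meet at 3, so that is the treewidth.

Treewidth 3.
Bags: B1 = {a, b, f, h}  B2 = {a, b, f, g}  B3 = {a, e, f, h}  B4 = {a, b, f, i}  B5 = {a, c, f, h}  B6 = {a, d, e, h}
Tree: B1–B2, B1–B3, B1–B4, B1–B5, B3–B6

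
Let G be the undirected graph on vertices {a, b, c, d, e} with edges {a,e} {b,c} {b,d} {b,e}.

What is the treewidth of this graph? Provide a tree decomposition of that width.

Every bag has size at most 2, so the width is 2 − 1 = 1 and tw(G) ≤ 1. Any graph with an edge has treewidth ≥ 1, and G has the edge d–b. Therefore the treewidth is 1.

Treewidth 1.
Bags: B1 = {b, d}  B2 = {b, e}  B3 = {a, e}  B4 = {b, c}
Tree: B1–B2, B2–B3, B2–B4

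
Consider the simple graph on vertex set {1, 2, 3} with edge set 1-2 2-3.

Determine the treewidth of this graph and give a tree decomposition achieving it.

Treewidth 1.
One optimal decomposition is:
Bags: B1 = {2, 3}  B2 = {1, 2}
Tree: B1–B2

The largest bag has 2 vertices, giving width 1; this decomposition certifies tw(G) ≤ 1. Any graph with an edge has treewidth ≥ 1, and G has the edge 2–3. Hence tw(G) = 1 exactly.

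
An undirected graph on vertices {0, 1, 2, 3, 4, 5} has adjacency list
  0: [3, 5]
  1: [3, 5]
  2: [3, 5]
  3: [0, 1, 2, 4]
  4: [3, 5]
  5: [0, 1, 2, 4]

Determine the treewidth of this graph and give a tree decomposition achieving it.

Treewidth 2.
One optimal decomposition is:
Bags: B1 = {1, 3, 5}  B2 = {2, 3, 5}  B3 = {3, 4, 5}  B4 = {0, 3, 5}
Tree: B1–B2, B2–B3, B3–B4

The largest bag has 3 vertices, giving width 2; this decomposition certifies tw(G) ≤ 2. For the lower bound, G contains the cycle 5–1–3–2–5, so G is not a forest; only forests have treewidth ≤ 1, hence tw(G) ≥ 2. Combining the bounds, tw(G) = 2.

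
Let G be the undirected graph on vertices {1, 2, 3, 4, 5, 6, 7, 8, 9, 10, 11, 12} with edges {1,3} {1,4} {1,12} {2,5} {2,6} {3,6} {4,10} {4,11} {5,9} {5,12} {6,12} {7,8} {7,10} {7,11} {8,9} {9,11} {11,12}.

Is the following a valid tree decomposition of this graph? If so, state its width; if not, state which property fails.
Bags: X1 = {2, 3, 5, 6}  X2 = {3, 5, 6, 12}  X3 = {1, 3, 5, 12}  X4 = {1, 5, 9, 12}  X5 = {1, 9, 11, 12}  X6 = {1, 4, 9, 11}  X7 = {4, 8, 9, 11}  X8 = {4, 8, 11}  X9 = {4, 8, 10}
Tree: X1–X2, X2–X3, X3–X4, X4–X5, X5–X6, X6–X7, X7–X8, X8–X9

A tree decomposition must satisfy three properties: every vertex lies in some bag; for every edge, both endpoints lie together in some bag; and for every vertex, the bags containing it form a connected subtree. Here vertex 7 appears in no bag, so the decomposition is invalid.

No — vertex 7 appears in no bag.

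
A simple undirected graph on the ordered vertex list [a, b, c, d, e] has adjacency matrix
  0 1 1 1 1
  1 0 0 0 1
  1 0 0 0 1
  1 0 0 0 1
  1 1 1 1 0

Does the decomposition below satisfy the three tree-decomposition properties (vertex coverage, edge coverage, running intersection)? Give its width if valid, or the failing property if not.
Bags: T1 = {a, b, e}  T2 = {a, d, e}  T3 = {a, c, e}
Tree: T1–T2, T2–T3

Yes; width 2.

Vertex coverage: the bags together contain {a, b, c, d, e}, the full vertex set. Edge coverage: each edge of G has both endpoints in at least one bag. Running intersection: for every vertex, the bags containing it form a connected subtree. All three properties hold, so this is a valid tree decomposition of width max|bag| − 1 = 2, and hence tw(G) ≤ 2.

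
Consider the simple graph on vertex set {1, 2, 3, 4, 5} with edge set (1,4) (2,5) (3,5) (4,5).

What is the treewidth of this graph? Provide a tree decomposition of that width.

The largest bag has 2 vertices, giving width 1; this decomposition certifies tw(G) ≤ 1. G has an edge, so its treewidth is at least 1. Therefore the treewidth is 1.

Treewidth 1.
One optimal decomposition is:
Bags: B1 = {4, 5}  B2 = {3, 5}  B3 = {1, 4}  B4 = {2, 5}
Tree: B1–B2, B1–B3, B1–B4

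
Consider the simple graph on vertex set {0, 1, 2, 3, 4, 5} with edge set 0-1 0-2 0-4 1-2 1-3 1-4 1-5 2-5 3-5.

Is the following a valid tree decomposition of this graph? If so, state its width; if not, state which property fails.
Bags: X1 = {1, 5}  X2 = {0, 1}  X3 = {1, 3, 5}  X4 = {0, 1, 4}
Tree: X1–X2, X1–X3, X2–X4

A tree decomposition must satisfy three properties: every vertex lies in some bag; for every edge, both endpoints lie together in some bag; and for every vertex, the bags containing it form a connected subtree. Here vertex 2 appears in no bag, so the decomposition is invalid.

No — vertex 2 appears in no bag.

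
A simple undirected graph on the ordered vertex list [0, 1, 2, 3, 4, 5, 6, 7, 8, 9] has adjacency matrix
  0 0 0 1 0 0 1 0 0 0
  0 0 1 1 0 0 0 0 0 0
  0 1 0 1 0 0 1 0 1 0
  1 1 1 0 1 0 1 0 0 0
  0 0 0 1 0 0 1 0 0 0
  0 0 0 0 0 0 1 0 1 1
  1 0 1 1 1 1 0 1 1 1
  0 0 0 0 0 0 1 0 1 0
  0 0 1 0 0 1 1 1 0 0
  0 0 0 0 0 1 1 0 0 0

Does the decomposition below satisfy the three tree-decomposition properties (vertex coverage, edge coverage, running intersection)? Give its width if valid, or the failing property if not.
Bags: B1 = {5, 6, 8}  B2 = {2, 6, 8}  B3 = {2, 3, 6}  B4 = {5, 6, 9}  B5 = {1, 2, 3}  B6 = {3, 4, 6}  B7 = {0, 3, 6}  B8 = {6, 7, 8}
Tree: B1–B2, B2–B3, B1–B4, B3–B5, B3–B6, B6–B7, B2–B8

Checking the three conditions: (i) the bags cover all of {0, 1, 2, 3, 4, 5, 6, 7, 8, 9}; (ii) for each edge, some bag contains both endpoints; (iii) the bags containing any fixed vertex form a subtree. All hold, so the decomposition is valid with width 3 − 1 = 2.

Yes; width 2.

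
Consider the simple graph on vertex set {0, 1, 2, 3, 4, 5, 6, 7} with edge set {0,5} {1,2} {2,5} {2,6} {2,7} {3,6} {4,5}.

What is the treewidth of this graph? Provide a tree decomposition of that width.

Treewidth 1.
Bags: B1 = {2, 5}  B2 = {0, 5}  B3 = {2, 7}  B4 = {2, 6}  B5 = {3, 6}  B6 = {1, 2}  B7 = {4, 5}
Tree: B1–B2, B1–B3, B3–B4, B4–B5, B4–B6, B1–B7

Each bag holds 2 vertices, so the decomposition has width 1, which upper-bounds the treewidth. Any graph with an edge has treewidth ≥ 1, and G has the edge 2–5. Hence tw(G) = 1 exactly.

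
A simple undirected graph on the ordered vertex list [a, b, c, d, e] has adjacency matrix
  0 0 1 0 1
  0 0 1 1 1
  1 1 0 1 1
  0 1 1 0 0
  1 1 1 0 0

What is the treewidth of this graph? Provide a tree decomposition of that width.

The largest bag has 3 vertices, giving width 2; this decomposition certifies tw(G) ≤ 2. On the other hand G contains the 3-clique {b, c, d}. A clique must lie in a single bag of any decomposition, so no decomposition can have width below 2. Combining the bounds, tw(G) = 2.

Treewidth 2.
Bags: B1 = {b, c, d}  B2 = {b, c, e}  B3 = {a, c, e}
Tree: B1–B2, B2–B3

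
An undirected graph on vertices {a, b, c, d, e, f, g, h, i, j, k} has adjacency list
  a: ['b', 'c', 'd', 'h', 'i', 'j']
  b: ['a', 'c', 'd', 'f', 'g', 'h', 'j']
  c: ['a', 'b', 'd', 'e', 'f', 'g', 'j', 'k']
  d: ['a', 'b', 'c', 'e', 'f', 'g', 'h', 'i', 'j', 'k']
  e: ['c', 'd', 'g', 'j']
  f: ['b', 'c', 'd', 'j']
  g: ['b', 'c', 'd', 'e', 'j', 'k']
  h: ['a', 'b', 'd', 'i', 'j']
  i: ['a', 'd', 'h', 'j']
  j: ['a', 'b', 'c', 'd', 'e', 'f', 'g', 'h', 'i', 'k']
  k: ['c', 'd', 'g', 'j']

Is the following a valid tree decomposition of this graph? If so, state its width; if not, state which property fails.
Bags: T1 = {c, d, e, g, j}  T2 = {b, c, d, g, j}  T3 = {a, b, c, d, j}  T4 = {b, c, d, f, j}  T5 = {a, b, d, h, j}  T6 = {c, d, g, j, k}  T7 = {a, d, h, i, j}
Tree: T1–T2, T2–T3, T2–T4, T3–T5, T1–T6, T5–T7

Vertex coverage: the bags together contain {a, b, c, d, e, f, g, h, i, j, k}, the full vertex set. Edge coverage: each edge of G has both endpoints in at least one bag. Running intersection: for every vertex, the bags containing it form a connected subtree. All three properties hold, so this is a valid tree decomposition of width max|bag| − 1 = 4, and hence tw(G) ≤ 4.

Yes; width 4.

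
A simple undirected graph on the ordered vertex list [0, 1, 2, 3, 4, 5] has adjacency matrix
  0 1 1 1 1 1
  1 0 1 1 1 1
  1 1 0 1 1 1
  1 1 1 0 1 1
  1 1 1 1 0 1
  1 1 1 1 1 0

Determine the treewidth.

5

A width-5 tree decomposition is:
Bags: B1 = {0, 1, 2, 3, 4, 5}
Tree: (single bag)
A single bag containing all 6 vertices is trivially a valid decomposition of width 5. Conversely, {0, 1, 2, 3, 4, 5} is a clique of size 6, and the vertices of any clique must share a bag in every tree decomposition; so some bag has ≥ 6 vertices and tw(G) ≥ 5. The upper and lower bounds meet at 5, so that is the treewidth.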